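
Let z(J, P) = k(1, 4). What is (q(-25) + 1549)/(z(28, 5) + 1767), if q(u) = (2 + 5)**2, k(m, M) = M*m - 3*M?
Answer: 1598/1759 ≈ 0.90847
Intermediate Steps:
k(m, M) = -3*M + M*m
z(J, P) = -8 (z(J, P) = 4*(-3 + 1) = 4*(-2) = -8)
q(u) = 49 (q(u) = 7**2 = 49)
(q(-25) + 1549)/(z(28, 5) + 1767) = (49 + 1549)/(-8 + 1767) = 1598/1759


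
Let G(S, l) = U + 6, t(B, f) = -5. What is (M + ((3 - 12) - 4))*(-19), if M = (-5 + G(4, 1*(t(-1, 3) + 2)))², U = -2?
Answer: 228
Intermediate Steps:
G(S, l) = 4 (G(S, l) = -2 + 6 = 4)
M = 1 (M = (-5 + 4)² = (-1)² = 1)
(M + ((3 - 12) - 4))*(-19) = (1 + ((3 - 12) - 4))*(-19) = (1 + (-9 - 4))*(-19) = (1 - 13)*(-19) = -12*(-19) = 228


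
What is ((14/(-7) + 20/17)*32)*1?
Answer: -448/17 ≈ -26.353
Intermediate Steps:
((14/(-7) + 20/17)*32)*1 = ((14*(-⅐) + 20*(1/17))*32)*1 = ((-2 + 20/17)*32)*1 = -14/17*32*1 = -448/17*1 = -448/17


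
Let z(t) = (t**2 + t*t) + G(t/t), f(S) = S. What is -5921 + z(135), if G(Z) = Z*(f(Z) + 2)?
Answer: 30532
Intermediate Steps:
G(Z) = Z*(2 + Z) (G(Z) = Z*(Z + 2) = Z*(2 + Z))
z(t) = 3 + 2*t**2 (z(t) = (t**2 + t*t) + (t/t)*(2 + t/t) = (t**2 + t**2) + 1*(2 + 1) = 2*t**2 + 1*3 = 2*t**2 + 3 = 3 + 2*t**2)
-5921 + z(135) = -5921 + (3 + 2*135**2) = -5921 + (3 + 2*18225) = -5921 + (3 + 36450) = -5921 + 36453 = 30532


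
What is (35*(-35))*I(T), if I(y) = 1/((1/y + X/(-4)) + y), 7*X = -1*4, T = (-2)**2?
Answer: -34300/123 ≈ -278.86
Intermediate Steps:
T = 4
X = -4/7 (X = (-1*4)/7 = (1/7)*(-4) = -4/7 ≈ -0.57143)
I(y) = 1/(1/7 + y + 1/y) (I(y) = 1/((1/y - 4/7/(-4)) + y) = 1/((1/y - 4/7*(-1/4)) + y) = 1/((1/y + 1/7) + y) = 1/((1/7 + 1/y) + y) = 1/(1/7 + y + 1/y))
(35*(-35))*I(T) = (35*(-35))*(7*4/(7 + 4 + 7*4**2)) = -8575*4/(7 + 4 + 7*16) = -8575*4/(7 + 4 + 112) = -8575*4/123 = -1225*28/123 = -34300/123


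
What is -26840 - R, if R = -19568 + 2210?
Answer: -9482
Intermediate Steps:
R = -17358
-26840 - R = -26840 - 1*(-17358) = -26840 + 17358 = -9482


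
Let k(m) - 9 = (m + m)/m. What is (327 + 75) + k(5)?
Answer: 413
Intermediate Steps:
k(m) = 11 (k(m) = 9 + (m + m)/m = 9 + (2*m)/m = 9 + 2 = 11)
(327 + 75) + k(5) = (327 + 75) + 11 = 402 + 11 = 413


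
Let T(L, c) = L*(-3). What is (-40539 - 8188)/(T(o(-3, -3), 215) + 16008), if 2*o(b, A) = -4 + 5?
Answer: -97454/32013 ≈ -3.0442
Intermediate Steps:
o(b, A) = ½ (o(b, A) = (-4 + 5)/2 = (½)*1 = ½)
T(L, c) = -3*L
(-40539 - 8188)/(T(o(-3, -3), 215) + 16008) = (-40539 - 8188)/(-3*½ + 16008) = -48727/(-3/2 + 16008) = -48727/32013/2 = -48727*2/32013 = -97454/32013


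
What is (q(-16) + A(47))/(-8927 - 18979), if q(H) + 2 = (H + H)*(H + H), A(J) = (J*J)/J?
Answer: -1069/27906 ≈ -0.038307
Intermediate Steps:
A(J) = J (A(J) = J²/J = J)
q(H) = -2 + 4*H² (q(H) = -2 + (H + H)*(H + H) = -2 + (2*H)*(2*H) = -2 + 4*H²)
(q(-16) + A(47))/(-8927 - 18979) = ((-2 + 4*(-16)²) + 47)/(-8927 - 18979) = ((-2 + 4*256) + 47)/(-27906) = ((-2 + 1024) + 47)*(-1/27906) = (1022 + 47)*(-1/27906) = 1069*(-1/27906) = -1069/27906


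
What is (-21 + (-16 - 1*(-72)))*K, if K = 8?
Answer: 280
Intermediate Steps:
(-21 + (-16 - 1*(-72)))*K = (-21 + (-16 - 1*(-72)))*8 = (-21 + (-16 + 72))*8 = (-21 + 56)*8 = 35*8 = 280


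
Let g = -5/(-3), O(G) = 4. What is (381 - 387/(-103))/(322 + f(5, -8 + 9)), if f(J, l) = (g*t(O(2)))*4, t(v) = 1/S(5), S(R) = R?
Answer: 11889/9991 ≈ 1.1900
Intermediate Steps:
t(v) = ⅕ (t(v) = 1/5 = ⅕)
g = 5/3 (g = -5*(-⅓) = 5/3 ≈ 1.6667)
f(J, l) = 4/3 (f(J, l) = ((5/3)*(⅕))*4 = (⅓)*4 = 4/3)
(381 - 387/(-103))/(322 + f(5, -8 + 9)) = (381 - 387/(-103))/(322 + 4/3) = (381 - 387*(-1/103))/(970/3) = (381 + 387/103)*(3/970) = (39630/103)*(3/970) = 11889/9991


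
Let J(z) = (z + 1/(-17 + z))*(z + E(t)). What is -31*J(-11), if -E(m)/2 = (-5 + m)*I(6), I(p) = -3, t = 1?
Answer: -47895/4 ≈ -11974.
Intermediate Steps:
E(m) = -30 + 6*m (E(m) = -2*(-5 + m)*(-3) = -2*(15 - 3*m) = -30 + 6*m)
J(z) = (-24 + z)*(z + 1/(-17 + z)) (J(z) = (z + 1/(-17 + z))*(z + (-30 + 6*1)) = (z + 1/(-17 + z))*(z + (-30 + 6)) = (z + 1/(-17 + z))*(z - 24) = (z + 1/(-17 + z))*(-24 + z) = (-24 + z)*(z + 1/(-17 + z)))
-31*J(-11) = -31*(-24 + (-11)³ - 41*(-11)² + 409*(-11))/(-17 - 11) = -31*(-24 - 1331 - 41*121 - 4499)/(-28) = -(-31)*(-24 - 1331 - 4961 - 4499)/28 = -(-31)*(-10815)/28 = -31*1545/4 = -47895/4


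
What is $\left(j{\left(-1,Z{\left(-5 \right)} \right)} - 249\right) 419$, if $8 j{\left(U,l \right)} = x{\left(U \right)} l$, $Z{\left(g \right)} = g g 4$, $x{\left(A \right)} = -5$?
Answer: $- \frac{261037}{2} \approx -1.3052 \cdot 10^{5}$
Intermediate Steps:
$Z{\left(g \right)} = 4 g^{2}$ ($Z{\left(g \right)} = g^{2} \cdot 4 = 4 g^{2}$)
$j{\left(U,l \right)} = - \frac{5 l}{8}$ ($j{\left(U,l \right)} = \frac{\left(-5\right) l}{8} = - \frac{5 l}{8}$)
$\left(j{\left(-1,Z{\left(-5 \right)} \right)} - 249\right) 419 = \left(- \frac{5 \cdot 4 \left(-5\right)^{2}}{8} - 249\right) 419 = \left(- \frac{5 \cdot 4 \cdot 25}{8} - 249\right) 419 = \left(\left(- \frac{5}{8}\right) 100 - 249\right) 419 = \left(- \frac{125}{2} - 249\right) 419 = \left(- \frac{623}{2}\right) 419 = - \frac{261037}{2}$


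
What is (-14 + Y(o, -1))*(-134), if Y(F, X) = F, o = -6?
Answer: 2680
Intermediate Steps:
(-14 + Y(o, -1))*(-134) = (-14 - 6)*(-134) = -20*(-134) = 2680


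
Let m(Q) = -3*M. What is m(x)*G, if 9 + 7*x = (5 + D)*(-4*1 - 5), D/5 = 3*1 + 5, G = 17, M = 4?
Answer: -204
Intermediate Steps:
D = 40 (D = 5*(3*1 + 5) = 5*(3 + 5) = 5*8 = 40)
x = -414/7 (x = -9/7 + ((5 + 40)*(-4*1 - 5))/7 = -9/7 + (45*(-4 - 5))/7 = -9/7 + (45*(-9))/7 = -9/7 + (⅐)*(-405) = -9/7 - 405/7 = -414/7 ≈ -59.143)
m(Q) = -12 (m(Q) = -3*4 = -12)
m(x)*G = -12*17 = -204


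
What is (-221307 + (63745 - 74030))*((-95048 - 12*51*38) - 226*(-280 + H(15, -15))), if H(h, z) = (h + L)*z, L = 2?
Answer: -603528752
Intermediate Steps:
H(h, z) = z*(2 + h) (H(h, z) = (h + 2)*z = (2 + h)*z = z*(2 + h))
(-221307 + (63745 - 74030))*((-95048 - 12*51*38) - 226*(-280 + H(15, -15))) = (-221307 + (63745 - 74030))*((-95048 - 12*51*38) - 226*(-280 - 15*(2 + 15))) = (-221307 - 10285)*((-95048 - 612*38) - 226*(-280 - 15*17)) = -231592*((-95048 - 1*23256) - 226*(-280 - 255)) = -231592*((-95048 - 23256) - 226*(-535)) = -231592*(-118304 + 120910) = -231592*2606 = -603528752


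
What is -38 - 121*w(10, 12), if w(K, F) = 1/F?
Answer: -577/12 ≈ -48.083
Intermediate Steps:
-38 - 121*w(10, 12) = -38 - 121/12 = -577/12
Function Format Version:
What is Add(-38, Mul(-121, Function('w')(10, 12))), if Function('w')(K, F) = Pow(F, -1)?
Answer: Rational(-577, 12) ≈ -48.083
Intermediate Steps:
Add(-38, Mul(-121, Function('w')(10, 12))) = Add(-38, Mul(-121, Pow(12, -1))) = Add(-38, Mul(-121, Rational(1, 12))) = Add(-38, Rational(-121, 12)) = Rational(-577, 12)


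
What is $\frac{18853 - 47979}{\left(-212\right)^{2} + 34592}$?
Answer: $- \frac{14563}{39768} \approx -0.3662$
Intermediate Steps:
$\frac{18853 - 47979}{\left(-212\right)^{2} + 34592} = - \frac{29126}{44944 + 34592} = - \frac{29126}{79536} = \left(-29126\right) \frac{1}{79536} = - \frac{14563}{39768}$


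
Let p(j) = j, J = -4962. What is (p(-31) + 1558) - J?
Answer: 6489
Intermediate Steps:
(p(-31) + 1558) - J = (-31 + 1558) - 1*(-4962) = 1527 + 4962 = 6489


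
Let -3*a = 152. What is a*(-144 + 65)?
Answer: 12008/3 ≈ 4002.7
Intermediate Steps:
a = -152/3 (a = -⅓*152 = -152/3 ≈ -50.667)
a*(-144 + 65) = -152*(-144 + 65)/3 = -152/3*(-79) = 12008/3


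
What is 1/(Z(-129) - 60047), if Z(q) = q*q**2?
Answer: -1/2206736 ≈ -4.5316e-7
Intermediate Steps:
Z(q) = q**3
1/(Z(-129) - 60047) = 1/((-129)**3 - 60047) = 1/(-2146689 - 60047) = 1/(-2206736) = -1/2206736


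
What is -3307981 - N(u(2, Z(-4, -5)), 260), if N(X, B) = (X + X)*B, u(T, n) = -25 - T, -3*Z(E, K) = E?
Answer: -3293941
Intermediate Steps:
Z(E, K) = -E/3
N(X, B) = 2*B*X (N(X, B) = (2*X)*B = 2*B*X)
-3307981 - N(u(2, Z(-4, -5)), 260) = -3307981 - 2*260*(-25 - 1*2) = -3307981 - 2*260*(-25 - 2) = -3307981 - 2*260*(-27) = -3307981 - 1*(-14040) = -3307981 + 14040 = -3293941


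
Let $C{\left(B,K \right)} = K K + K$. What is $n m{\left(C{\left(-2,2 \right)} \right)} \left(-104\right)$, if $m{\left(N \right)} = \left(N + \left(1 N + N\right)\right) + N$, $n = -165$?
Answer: $411840$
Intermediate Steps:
$C{\left(B,K \right)} = K + K^{2}$ ($C{\left(B,K \right)} = K^{2} + K = K + K^{2}$)
$m{\left(N \right)} = 4 N$ ($m{\left(N \right)} = \left(N + \left(N + N\right)\right) + N = \left(N + 2 N\right) + N = 3 N + N = 4 N$)
$n m{\left(C{\left(-2,2 \right)} \right)} \left(-104\right) = - 165 \cdot 4 \cdot 2 \left(1 + 2\right) \left(-104\right) = - 165 \cdot 4 \cdot 2 \cdot 3 \left(-104\right) = - 165 \cdot 4 \cdot 6 \left(-104\right) = \left(-165\right) 24 \left(-104\right) = \left(-3960\right) \left(-104\right) = 411840$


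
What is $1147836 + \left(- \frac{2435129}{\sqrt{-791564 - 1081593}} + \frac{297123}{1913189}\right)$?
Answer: $\frac{2196027506127}{1913189} + \frac{2435129 i \sqrt{1873157}}{1873157} \approx 1.1478 \cdot 10^{6} + 1779.2 i$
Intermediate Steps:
$1147836 + \left(- \frac{2435129}{\sqrt{-791564 - 1081593}} + \frac{297123}{1913189}\right) = 1147836 + \left(- \frac{2435129}{\sqrt{-1873157}} + 297123 \cdot \frac{1}{1913189}\right) = 1147836 + \left(- \frac{2435129}{i \sqrt{1873157}} + \frac{297123}{1913189}\right) = 1147836 + \left(- 2435129 \left(- \frac{i \sqrt{1873157}}{1873157}\right) + \frac{297123}{1913189}\right) = 1147836 + \left(\frac{2435129 i \sqrt{1873157}}{1873157} + \frac{297123}{1913189}\right) = 1147836 + \left(\frac{297123}{1913189} + \frac{2435129 i \sqrt{1873157}}{1873157}\right) = \frac{2196027506127}{1913189} + \frac{2435129 i \sqrt{1873157}}{1873157}$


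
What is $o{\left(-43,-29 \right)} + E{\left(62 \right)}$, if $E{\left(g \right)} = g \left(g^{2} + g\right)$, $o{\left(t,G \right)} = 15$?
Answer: $242187$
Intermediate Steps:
$E{\left(g \right)} = g \left(g + g^{2}\right)$
$o{\left(-43,-29 \right)} + E{\left(62 \right)} = 15 + 62^{2} \left(1 + 62\right) = 15 + 3844 \cdot 63 = 15 + 242172 = 242187$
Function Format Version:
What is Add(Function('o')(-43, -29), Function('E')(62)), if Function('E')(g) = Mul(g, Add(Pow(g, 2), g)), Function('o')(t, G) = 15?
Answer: 242187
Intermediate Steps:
Function('E')(g) = Mul(g, Add(g, Pow(g, 2)))
Add(Function('o')(-43, -29), Function('E')(62)) = Add(15, Mul(Pow(62, 2), Add(1, 62))) = Add(15, Mul(3844, 63)) = Add(15, 242172) = 242187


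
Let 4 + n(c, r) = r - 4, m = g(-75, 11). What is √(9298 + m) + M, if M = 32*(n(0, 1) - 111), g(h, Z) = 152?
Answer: -3776 + 15*√42 ≈ -3678.8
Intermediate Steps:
m = 152
n(c, r) = -8 + r (n(c, r) = -4 + (r - 4) = -4 + (-4 + r) = -8 + r)
M = -3776 (M = 32*((-8 + 1) - 111) = 32*(-7 - 111) = 32*(-118) = -3776)
√(9298 + m) + M = √(9298 + 152) - 3776 = √9450 - 3776 = 15*√42 - 3776 = -3776 + 15*√42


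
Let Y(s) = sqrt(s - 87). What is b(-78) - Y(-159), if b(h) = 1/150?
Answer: 1/150 - I*sqrt(246) ≈ 0.0066667 - 15.684*I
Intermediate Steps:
b(h) = 1/150
Y(s) = sqrt(-87 + s)
b(-78) - Y(-159) = 1/150 - sqrt(-87 - 159) = 1/150 - sqrt(-246) = 1/150 - I*sqrt(246)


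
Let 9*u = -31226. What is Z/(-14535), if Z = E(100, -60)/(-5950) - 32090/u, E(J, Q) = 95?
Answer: -171545303/270052596450 ≈ -0.00063523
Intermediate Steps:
u = -31226/9 (u = (⅑)*(-31226) = -31226/9 ≈ -3469.6)
Z = 171545303/18579470 (Z = 95/(-5950) - 32090/(-31226/9) = 95*(-1/5950) - 32090*(-9/31226) = -19/1190 + 144405/15613 = 171545303/18579470 ≈ 9.2331)
Z/(-14535) = (171545303/18579470)/(-14535) = (171545303/18579470)*(-1/14535) = -171545303/270052596450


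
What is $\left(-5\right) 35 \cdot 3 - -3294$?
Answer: $2769$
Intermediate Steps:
$\left(-5\right) 35 \cdot 3 - -3294 = \left(-175\right) 3 + 3294 = -525 + 3294 = 2769$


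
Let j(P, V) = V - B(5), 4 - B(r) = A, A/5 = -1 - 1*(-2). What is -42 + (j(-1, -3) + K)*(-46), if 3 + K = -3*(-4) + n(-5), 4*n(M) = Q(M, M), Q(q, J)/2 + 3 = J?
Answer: -180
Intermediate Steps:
A = 5 (A = 5*(-1 - 1*(-2)) = 5*(-1 + 2) = 5*1 = 5)
B(r) = -1 (B(r) = 4 - 1*5 = 4 - 5 = -1)
Q(q, J) = -6 + 2*J
j(P, V) = 1 + V (j(P, V) = V - 1*(-1) = V + 1 = 1 + V)
n(M) = -3/2 + M/2 (n(M) = (-6 + 2*M)/4 = -3/2 + M/2)
K = 5 (K = -3 + (-3*(-4) + (-3/2 + (½)*(-5))) = -3 + (12 + (-3/2 - 5/2)) = -3 + (12 - 4) = -3 + 8 = 5)
-42 + (j(-1, -3) + K)*(-46) = -42 + ((1 - 3) + 5)*(-46) = -42 + (-2 + 5)*(-46) = -42 + 3*(-46) = -42 - 138 = -180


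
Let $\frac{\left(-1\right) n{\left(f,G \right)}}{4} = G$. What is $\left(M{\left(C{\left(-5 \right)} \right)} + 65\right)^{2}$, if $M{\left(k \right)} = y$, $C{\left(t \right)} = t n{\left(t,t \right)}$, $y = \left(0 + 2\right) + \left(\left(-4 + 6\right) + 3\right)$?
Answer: $5184$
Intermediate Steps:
$n{\left(f,G \right)} = - 4 G$
$y = 7$ ($y = 2 + \left(2 + 3\right) = 2 + 5 = 7$)
$C{\left(t \right)} = - 4 t^{2}$ ($C{\left(t \right)} = t \left(- 4 t\right) = - 4 t^{2}$)
$M{\left(k \right)} = 7$
$\left(M{\left(C{\left(-5 \right)} \right)} + 65\right)^{2} = \left(7 + 65\right)^{2} = 72^{2} = 5184$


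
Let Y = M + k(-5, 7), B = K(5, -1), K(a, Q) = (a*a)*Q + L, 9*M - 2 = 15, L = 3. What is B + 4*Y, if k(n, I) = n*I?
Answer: -1390/9 ≈ -154.44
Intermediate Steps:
M = 17/9 (M = 2/9 + (⅑)*15 = 2/9 + 5/3 = 17/9 ≈ 1.8889)
k(n, I) = I*n
K(a, Q) = 3 + Q*a² (K(a, Q) = (a*a)*Q + 3 = a²*Q + 3 = Q*a² + 3 = 3 + Q*a²)
B = -22 (B = 3 - 1*5² = 3 - 1*25 = 3 - 25 = -22)
Y = -298/9 (Y = 17/9 + 7*(-5) = 17/9 - 35 = -298/9 ≈ -33.111)
B + 4*Y = -22 + 4*(-298/9) = -22 - 1192/9 = -1390/9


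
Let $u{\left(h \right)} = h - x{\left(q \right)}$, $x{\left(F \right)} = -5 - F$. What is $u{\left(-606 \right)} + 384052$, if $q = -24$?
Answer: $383427$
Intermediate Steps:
$u{\left(h \right)} = -19 + h$ ($u{\left(h \right)} = h - \left(-5 - -24\right) = h - \left(-5 + 24\right) = h - 19 = -19 + h$)
$u{\left(-606 \right)} + 384052 = \left(-19 - 606\right) + 384052 = -625 + 384052 = 383427$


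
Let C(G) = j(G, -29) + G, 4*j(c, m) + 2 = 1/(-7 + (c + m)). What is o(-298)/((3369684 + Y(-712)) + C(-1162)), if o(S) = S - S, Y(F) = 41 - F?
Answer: 0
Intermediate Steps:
j(c, m) = -½ + 1/(4*(-7 + c + m)) (j(c, m) = -½ + 1/(4*(-7 + (c + m))) = -½ + 1/(4*(-7 + c + m)))
o(S) = 0
C(G) = G + (73/4 - G/2)/(-36 + G) (C(G) = (15/4 - G/2 - ½*(-29))/(-7 + G - 29) + G = (15/4 - G/2 + 29/2)/(-36 + G) + G = (73/4 - G/2)/(-36 + G) + G = G + (73/4 - G/2)/(-36 + G))
o(-298)/((3369684 + Y(-712)) + C(-1162)) = 0/((3369684 + (41 - 1*(-712))) + (73 - 146*(-1162) + 4*(-1162)²)/(4*(-36 - 1162))) = 0/((3369684 + (41 + 712)) + (¼)*(73 + 169652 + 4*1350244)/(-1198)) = 0/((3369684 + 753) + (¼)*(-1/1198)*(73 + 169652 + 5400976)) = 0/(3370437 + (¼)*(-1/1198)*5570701) = 0/(3370437 - 5570701/4792) = 0/(16145563403/4792) = 0*(4792/16145563403) = 0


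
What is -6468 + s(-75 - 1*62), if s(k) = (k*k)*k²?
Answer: 352268893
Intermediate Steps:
s(k) = k⁴ (s(k) = k²*k² = k⁴)
-6468 + s(-75 - 1*62) = -6468 + (-75 - 1*62)⁴ = -6468 + (-75 - 62)⁴ = -6468 + (-137)⁴ = -6468 + 352275361 = 352268893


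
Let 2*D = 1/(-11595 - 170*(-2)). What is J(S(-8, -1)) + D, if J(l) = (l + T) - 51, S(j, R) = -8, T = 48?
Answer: -247611/22510 ≈ -11.000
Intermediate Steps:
D = -1/22510 (D = 1/(2*(-11595 - 170*(-2))) = 1/(2*(-11595 + 340)) = (½)/(-11255) = (½)*(-1/11255) = -1/22510 ≈ -4.4425e-5)
J(l) = -3 + l (J(l) = (l + 48) - 51 = (48 + l) - 51 = -3 + l)
J(S(-8, -1)) + D = (-3 - 8) - 1/22510 = -11 - 1/22510 = -247611/22510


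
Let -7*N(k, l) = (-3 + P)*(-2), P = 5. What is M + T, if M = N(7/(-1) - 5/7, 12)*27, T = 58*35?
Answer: 14318/7 ≈ 2045.4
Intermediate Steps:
T = 2030
N(k, l) = 4/7 (N(k, l) = -(-3 + 5)*(-2)/7 = -2*(-2)/7 = -⅐*(-4) = 4/7)
M = 108/7 (M = (4/7)*27 = 108/7 ≈ 15.429)
M + T = 108/7 + 2030 = 14318/7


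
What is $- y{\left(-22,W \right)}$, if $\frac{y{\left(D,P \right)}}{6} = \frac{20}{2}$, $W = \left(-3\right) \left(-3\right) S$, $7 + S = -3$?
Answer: $-60$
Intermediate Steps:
$S = -10$ ($S = -7 - 3 = -10$)
$W = -90$ ($W = \left(-3\right) \left(-3\right) \left(-10\right) = 9 \left(-10\right) = -90$)
$y{\left(D,P \right)} = 60$ ($y{\left(D,P \right)} = 6 \cdot \frac{20}{2} = 6 \cdot 20 \cdot \frac{1}{2} = 6 \cdot 10 = 60$)
$- y{\left(-22,W \right)} = \left(-1\right) 60 = -60$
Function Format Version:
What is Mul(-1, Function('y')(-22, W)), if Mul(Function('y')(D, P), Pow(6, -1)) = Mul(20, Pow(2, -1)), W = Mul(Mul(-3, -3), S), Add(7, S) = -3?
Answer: -60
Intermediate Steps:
S = -10 (S = Add(-7, -3) = -10)
W = -90 (W = Mul(Mul(-3, -3), -10) = Mul(9, -10) = -90)
Function('y')(D, P) = 60 (Function('y')(D, P) = Mul(6, Mul(20, Pow(2, -1))) = Mul(6, Mul(20, Rational(1, 2))) = Mul(6, 10) = 60)
Mul(-1, Function('y')(-22, W)) = Mul(-1, 60) = -60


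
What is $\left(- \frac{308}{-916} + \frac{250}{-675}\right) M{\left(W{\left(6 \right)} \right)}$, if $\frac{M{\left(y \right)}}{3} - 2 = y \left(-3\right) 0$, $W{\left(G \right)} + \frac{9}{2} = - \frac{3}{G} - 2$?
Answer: $- \frac{422}{2061} \approx -0.20476$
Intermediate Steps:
$W{\left(G \right)} = - \frac{13}{2} - \frac{3}{G}$ ($W{\left(G \right)} = - \frac{9}{2} - \left(2 + \frac{3}{G}\right) = - \frac{13}{2} - \frac{3}{G}$)
$M{\left(y \right)} = 6$ ($M{\left(y \right)} = 6 + 3 y \left(-3\right) 0 = 6 + 3 - 3 y 0 = 6 + 3 \cdot 0 = 6 + 0 = 6$)
$\left(- \frac{308}{-916} + \frac{250}{-675}\right) M{\left(W{\left(6 \right)} \right)} = \left(- \frac{308}{-916} + \frac{250}{-675}\right) 6 = \left(\left(-308\right) \left(- \frac{1}{916}\right) + 250 \left(- \frac{1}{675}\right)\right) 6 = \left(\frac{77}{229} - \frac{10}{27}\right) 6 = \left(- \frac{211}{6183}\right) 6 = - \frac{422}{2061}$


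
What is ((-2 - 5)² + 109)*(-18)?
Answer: -2844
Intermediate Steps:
((-2 - 5)² + 109)*(-18) = ((-7)² + 109)*(-18) = (49 + 109)*(-18) = 158*(-18) = -2844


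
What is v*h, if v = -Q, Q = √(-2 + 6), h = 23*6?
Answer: -276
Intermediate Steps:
h = 138
Q = 2 (Q = √4 = 2)
v = -2 (v = -1*2 = -2)
v*h = -2*138 = -276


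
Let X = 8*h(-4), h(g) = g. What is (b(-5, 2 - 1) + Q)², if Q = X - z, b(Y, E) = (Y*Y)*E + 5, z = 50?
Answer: 2704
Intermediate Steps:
b(Y, E) = 5 + E*Y² (b(Y, E) = Y²*E + 5 = E*Y² + 5 = 5 + E*Y²)
X = -32 (X = 8*(-4) = -32)
Q = -82 (Q = -32 - 1*50 = -32 - 50 = -82)
(b(-5, 2 - 1) + Q)² = ((5 + (2 - 1)*(-5)²) - 82)² = ((5 + 1*25) - 82)² = ((5 + 25) - 82)² = (30 - 82)² = (-52)² = 2704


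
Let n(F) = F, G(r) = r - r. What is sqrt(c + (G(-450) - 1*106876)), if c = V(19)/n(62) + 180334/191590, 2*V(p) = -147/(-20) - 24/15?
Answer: I*sqrt(307757858882792815)/1696940 ≈ 326.92*I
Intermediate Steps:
G(r) = 0
V(p) = 23/8 (V(p) = (-147/(-20) - 24/15)/2 = (-147*(-1/20) - 24*1/15)/2 = (147/20 - 8/5)/2 = (1/2)*(23/4) = 23/8)
c = 6703731/6787760 (c = (23/8)/62 + 180334/191590 = (23/8)*(1/62) + 180334*(1/191590) = 23/496 + 12881/13685 = 6703731/6787760 ≈ 0.98762)
sqrt(c + (G(-450) - 1*106876)) = sqrt(6703731/6787760 + (0 - 1*106876)) = sqrt(6703731/6787760 + (0 - 106876)) = sqrt(6703731/6787760 - 106876) = sqrt(-725441934029/6787760) = I*sqrt(307757858882792815)/1696940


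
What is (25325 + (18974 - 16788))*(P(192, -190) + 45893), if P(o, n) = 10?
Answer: 1262837433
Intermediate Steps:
(25325 + (18974 - 16788))*(P(192, -190) + 45893) = (25325 + (18974 - 16788))*(10 + 45893) = (25325 + 2186)*45903 = 27511*45903 = 1262837433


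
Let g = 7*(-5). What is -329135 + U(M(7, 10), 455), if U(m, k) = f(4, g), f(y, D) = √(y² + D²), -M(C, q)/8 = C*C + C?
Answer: -329135 + √1241 ≈ -3.2910e+5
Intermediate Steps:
M(C, q) = -8*C - 8*C² (M(C, q) = -8*(C*C + C) = -8*(C² + C) = -8*(C + C²) = -8*C - 8*C²)
g = -35
f(y, D) = √(D² + y²)
U(m, k) = √1241 (U(m, k) = √((-35)² + 4²) = √(1225 + 16) = √1241)
-329135 + U(M(7, 10), 455) = -329135 + √1241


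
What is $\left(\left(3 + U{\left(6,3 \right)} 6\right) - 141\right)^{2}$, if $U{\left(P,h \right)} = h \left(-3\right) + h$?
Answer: $30276$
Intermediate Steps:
$U{\left(P,h \right)} = - 2 h$ ($U{\left(P,h \right)} = - 3 h + h = - 2 h$)
$\left(\left(3 + U{\left(6,3 \right)} 6\right) - 141\right)^{2} = \left(\left(3 + \left(-2\right) 3 \cdot 6\right) - 141\right)^{2} = \left(\left(3 - 36\right) - 141\right)^{2} = \left(-33 - 141\right)^{2} = \left(-174\right)^{2} = 30276$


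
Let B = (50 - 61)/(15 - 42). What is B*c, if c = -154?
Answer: -1694/27 ≈ -62.741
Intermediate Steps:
B = 11/27 (B = -11/(-27) = -11*(-1/27) = 11/27 ≈ 0.40741)
B*c = (11/27)*(-154) = -1694/27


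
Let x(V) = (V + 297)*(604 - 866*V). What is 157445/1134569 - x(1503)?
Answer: 2656921431012245/1134569 ≈ 2.3418e+9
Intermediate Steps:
x(V) = (297 + V)*(604 - 866*V)
157445/1134569 - x(1503) = 157445/1134569 - (179388 - 256598*1503 - 866*1503²) = 157445*(1/1134569) - (179388 - 385666794 - 866*2259009) = 157445/1134569 - (179388 - 385666794 - 1956301794) = 157445/1134569 - 1*(-2341789200) = 157445/1134569 + 2341789200 = 2656921431012245/1134569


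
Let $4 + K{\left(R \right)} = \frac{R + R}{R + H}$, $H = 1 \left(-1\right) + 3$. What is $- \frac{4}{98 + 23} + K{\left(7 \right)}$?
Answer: $- \frac{2698}{1089} \approx -2.4775$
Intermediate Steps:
$H = 2$ ($H = -1 + 3 = 2$)
$K{\left(R \right)} = -4 + \frac{2 R}{2 + R}$ ($K{\left(R \right)} = -4 + \frac{R + R}{R + 2} = -4 + \frac{2 R}{2 + R}$)
$- \frac{4}{98 + 23} + K{\left(7 \right)} = - \frac{4}{98 + 23} + \frac{2 \left(-4 - 7\right)}{2 + 7} = - \frac{4}{121} + \frac{2 \left(-4 - 7\right)}{9} = \left(-4\right) \frac{1}{121} + 2 \cdot \frac{1}{9} \left(-11\right) = - \frac{4}{121} - \frac{22}{9} = - \frac{2698}{1089}$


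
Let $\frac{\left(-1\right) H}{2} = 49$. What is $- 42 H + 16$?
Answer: $4132$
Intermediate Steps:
$H = -98$ ($H = \left(-2\right) 49 = -98$)
$- 42 H + 16 = \left(-42\right) \left(-98\right) + 16 = 4116 + 16 = 4132$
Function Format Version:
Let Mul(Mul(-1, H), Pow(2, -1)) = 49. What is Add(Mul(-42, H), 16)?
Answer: 4132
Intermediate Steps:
H = -98 (H = Mul(-2, 49) = -98)
Add(Mul(-42, H), 16) = Add(Mul(-42, -98), 16) = Add(4116, 16) = 4132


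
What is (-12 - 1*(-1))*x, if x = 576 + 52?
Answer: -6908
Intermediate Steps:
x = 628
(-12 - 1*(-1))*x = (-12 - 1*(-1))*628 = (-12 + 1)*628 = -11*628 = -6908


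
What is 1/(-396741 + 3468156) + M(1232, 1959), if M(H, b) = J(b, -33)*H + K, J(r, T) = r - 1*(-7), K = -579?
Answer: 7437532779196/3071415 ≈ 2.4215e+6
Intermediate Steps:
J(r, T) = 7 + r (J(r, T) = r + 7 = 7 + r)
M(H, b) = -579 + H*(7 + b) (M(H, b) = (7 + b)*H - 579 = H*(7 + b) - 579 = -579 + H*(7 + b))
1/(-396741 + 3468156) + M(1232, 1959) = 1/(-396741 + 3468156) + (-579 + 1232*(7 + 1959)) = 1/3071415 + (-579 + 1232*1966) = 1/3071415 + (-579 + 2422112) = 1/3071415 + 2421533 = 7437532779196/3071415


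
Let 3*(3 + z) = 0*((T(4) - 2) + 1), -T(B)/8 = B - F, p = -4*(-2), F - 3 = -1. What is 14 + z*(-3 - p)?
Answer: 47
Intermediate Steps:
F = 2 (F = 3 - 1 = 2)
p = 8
T(B) = 16 - 8*B (T(B) = -8*(B - 1*2) = -8*(B - 2) = -8*(-2 + B) = 16 - 8*B)
z = -3 (z = -3 + (0*(((16 - 8*4) - 2) + 1))/3 = -3 + (0*(((16 - 32) - 2) + 1))/3 = -3 + (0*((-16 - 2) + 1))/3 = -3 + (0*(-18 + 1))/3 = -3 + (0*(-17))/3 = -3 + (1/3)*0 = -3 + 0 = -3)
14 + z*(-3 - p) = 14 - 3*(-3 - 1*8) = 14 - 3*(-3 - 8) = 14 - 3*(-11) = 14 + 33 = 47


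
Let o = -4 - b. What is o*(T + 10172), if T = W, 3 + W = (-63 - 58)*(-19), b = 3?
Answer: -87276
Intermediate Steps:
W = 2296 (W = -3 + (-63 - 58)*(-19) = -3 - 121*(-19) = -3 + 2299 = 2296)
T = 2296
o = -7 (o = -4 - 1*3 = -4 - 3 = -7)
o*(T + 10172) = -7*(2296 + 10172) = -7*12468 = -87276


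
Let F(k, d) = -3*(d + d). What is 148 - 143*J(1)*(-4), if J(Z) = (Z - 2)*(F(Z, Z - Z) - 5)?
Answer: 3008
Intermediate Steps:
F(k, d) = -6*d
J(Z) = 10 - 5*Z (J(Z) = (Z - 2)*(-6*(Z - Z) - 5) = (-2 + Z)*(-6*0 - 5) = (-2 + Z)*(0 - 5) = (-2 + Z)*(-5) = 10 - 5*Z)
148 - 143*J(1)*(-4) = 148 - 143*(10 - 5*1)*(-4) = 148 - 143*(10 - 5)*(-4) = 148 - 715*(-4) = 148 - 143*(-20) = 148 + 2860 = 3008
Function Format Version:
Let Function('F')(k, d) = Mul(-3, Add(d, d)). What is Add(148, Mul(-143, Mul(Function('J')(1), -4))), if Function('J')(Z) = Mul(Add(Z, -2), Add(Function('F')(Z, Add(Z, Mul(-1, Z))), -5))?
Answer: 3008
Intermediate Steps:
Function('F')(k, d) = Mul(-6, d) (Function('F')(k, d) = Mul(-3, Mul(2, d)) = Mul(-6, d))
Function('J')(Z) = Add(10, Mul(-5, Z)) (Function('J')(Z) = Mul(Add(Z, -2), Add(Mul(-6, Add(Z, Mul(-1, Z))), -5)) = Mul(Add(-2, Z), Add(Mul(-6, 0), -5)) = Mul(Add(-2, Z), Add(0, -5)) = Mul(Add(-2, Z), -5) = Add(10, Mul(-5, Z)))
Add(148, Mul(-143, Mul(Function('J')(1), -4))) = Add(148, Mul(-143, Mul(Add(10, Mul(-5, 1)), -4))) = Add(148, Mul(-143, Mul(Add(10, -5), -4))) = Add(148, Mul(-143, Mul(5, -4))) = Add(148, Mul(-143, -20)) = Add(148, 2860) = 3008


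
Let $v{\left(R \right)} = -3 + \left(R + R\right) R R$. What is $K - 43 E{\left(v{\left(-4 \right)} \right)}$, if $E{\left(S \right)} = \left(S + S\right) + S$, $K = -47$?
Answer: $16852$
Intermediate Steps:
$v{\left(R \right)} = -3 + 2 R^{3}$ ($v{\left(R \right)} = -3 + 2 R R R = -3 + 2 R^{2} R = -3 + 2 R^{3}$)
$E{\left(S \right)} = 3 S$ ($E{\left(S \right)} = 2 S + S = 3 S$)
$K - 43 E{\left(v{\left(-4 \right)} \right)} = -47 - 43 \cdot 3 \left(-3 + 2 \left(-4\right)^{3}\right) = -47 - 43 \cdot 3 \left(-3 + 2 \left(-64\right)\right) = -47 - 43 \cdot 3 \left(-3 - 128\right) = -47 - 43 \cdot 3 \left(-131\right) = -47 - -16899 = -47 + 16899 = 16852$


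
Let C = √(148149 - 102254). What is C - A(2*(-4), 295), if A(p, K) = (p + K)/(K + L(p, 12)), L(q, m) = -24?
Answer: -287/271 + √45895 ≈ 213.17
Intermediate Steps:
A(p, K) = (K + p)/(-24 + K) (A(p, K) = (p + K)/(K - 24) = (K + p)/(-24 + K))
C = √45895 ≈ 214.23
C - A(2*(-4), 295) = √45895 - (295 + 2*(-4))/(-24 + 295) = √45895 - (295 - 8)/271 = √45895 - 287/271 = -287/271 + √45895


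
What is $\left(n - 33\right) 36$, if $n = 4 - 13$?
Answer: $-1512$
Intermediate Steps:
$n = -9$ ($n = 4 - 13 = -9$)
$\left(n - 33\right) 36 = \left(-9 - 33\right) 36 = \left(-42\right) 36 = -1512$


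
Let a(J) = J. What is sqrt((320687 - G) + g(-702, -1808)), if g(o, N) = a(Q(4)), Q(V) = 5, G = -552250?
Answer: sqrt(872942) ≈ 934.31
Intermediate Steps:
g(o, N) = 5
sqrt((320687 - G) + g(-702, -1808)) = sqrt((320687 - 1*(-552250)) + 5) = sqrt((320687 + 552250) + 5) = sqrt(872937 + 5) = sqrt(872942)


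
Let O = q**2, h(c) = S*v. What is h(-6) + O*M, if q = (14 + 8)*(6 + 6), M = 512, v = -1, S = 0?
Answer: 35684352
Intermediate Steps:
q = 264 (q = 22*12 = 264)
h(c) = 0 (h(c) = 0*(-1) = 0)
O = 69696 (O = 264**2 = 69696)
h(-6) + O*M = 0 + 69696*512 = 0 + 35684352 = 35684352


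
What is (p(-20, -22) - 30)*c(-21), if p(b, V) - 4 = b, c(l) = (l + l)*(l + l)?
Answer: -81144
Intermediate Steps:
c(l) = 4*l² (c(l) = (2*l)*(2*l) = 4*l²)
p(b, V) = 4 + b
(p(-20, -22) - 30)*c(-21) = ((4 - 20) - 30)*(4*(-21)²) = (-16 - 30)*(4*441) = -46*1764 = -81144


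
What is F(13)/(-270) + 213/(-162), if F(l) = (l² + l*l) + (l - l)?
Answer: -77/30 ≈ -2.5667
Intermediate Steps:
F(l) = 2*l² (F(l) = (l² + l²) + 0 = 2*l² + 0 = 2*l²)
F(13)/(-270) + 213/(-162) = (2*13²)/(-270) + 213/(-162) = (2*169)*(-1/270) + 213*(-1/162) = 338*(-1/270) - 71/54 = -169/135 - 71/54 = -77/30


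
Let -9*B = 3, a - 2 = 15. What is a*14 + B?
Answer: 713/3 ≈ 237.67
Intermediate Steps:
a = 17 (a = 2 + 15 = 17)
B = -⅓ (B = -⅑*3 = -⅓ ≈ -0.33333)
a*14 + B = 17*14 - ⅓ = 238 - ⅓ = 713/3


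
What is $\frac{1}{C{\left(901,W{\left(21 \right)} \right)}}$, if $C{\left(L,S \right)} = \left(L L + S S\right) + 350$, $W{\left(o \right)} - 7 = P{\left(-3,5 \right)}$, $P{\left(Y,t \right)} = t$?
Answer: $\frac{1}{812295} \approx 1.2311 \cdot 10^{-6}$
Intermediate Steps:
$W{\left(o \right)} = 12$ ($W{\left(o \right)} = 7 + 5 = 12$)
$C{\left(L,S \right)} = 350 + L^{2} + S^{2}$ ($C{\left(L,S \right)} = \left(L^{2} + S^{2}\right) + 350 = 350 + L^{2} + S^{2}$)
$\frac{1}{C{\left(901,W{\left(21 \right)} \right)}} = \frac{1}{350 + 901^{2} + 12^{2}} = \frac{1}{350 + 811801 + 144} = \frac{1}{812295}$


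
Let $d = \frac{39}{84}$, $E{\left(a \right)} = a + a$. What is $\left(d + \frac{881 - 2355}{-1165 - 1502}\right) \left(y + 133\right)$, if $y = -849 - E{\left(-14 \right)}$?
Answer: $- \frac{1866028}{2667} \approx -699.67$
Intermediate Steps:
$E{\left(a \right)} = 2 a$
$d = \frac{13}{28}$ ($d = 39 \cdot \frac{1}{84} = \frac{13}{28} \approx 0.46429$)
$y = -821$ ($y = -849 - 2 \left(-14\right) = -849 - -28 = -849 + 28 = -821$)
$\left(d + \frac{881 - 2355}{-1165 - 1502}\right) \left(y + 133\right) = \left(\frac{13}{28} + \frac{881 - 2355}{-1165 - 1502}\right) \left(-821 + 133\right) = \left(\frac{13}{28} - \frac{1474}{-2667}\right) \left(-688\right) = \left(\frac{13}{28} - - \frac{1474}{2667}\right) \left(-688\right) = \left(\frac{13}{28} + \frac{1474}{2667}\right) \left(-688\right) = \frac{10849}{10668} \left(-688\right) = - \frac{1866028}{2667}$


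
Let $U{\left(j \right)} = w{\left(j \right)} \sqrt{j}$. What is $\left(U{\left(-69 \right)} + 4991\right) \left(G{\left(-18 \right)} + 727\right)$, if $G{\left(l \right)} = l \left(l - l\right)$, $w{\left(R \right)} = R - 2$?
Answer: $3628457 - 51617 i \sqrt{69} \approx 3.6285 \cdot 10^{6} - 4.2876 \cdot 10^{5} i$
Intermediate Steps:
$w{\left(R \right)} = -2 + R$
$U{\left(j \right)} = \sqrt{j} \left(-2 + j\right)$ ($U{\left(j \right)} = \left(-2 + j\right) \sqrt{j} = \sqrt{j} \left(-2 + j\right)$)
$G{\left(l \right)} = 0$ ($G{\left(l \right)} = l 0 = 0$)
$\left(U{\left(-69 \right)} + 4991\right) \left(G{\left(-18 \right)} + 727\right) = \left(\sqrt{-69} \left(-2 - 69\right) + 4991\right) \left(0 + 727\right) = \left(i \sqrt{69} \left(-71\right) + 4991\right) 727 = \left(- 71 i \sqrt{69} + 4991\right) 727 = \left(4991 - 71 i \sqrt{69}\right) 727 = 3628457 - 51617 i \sqrt{69}$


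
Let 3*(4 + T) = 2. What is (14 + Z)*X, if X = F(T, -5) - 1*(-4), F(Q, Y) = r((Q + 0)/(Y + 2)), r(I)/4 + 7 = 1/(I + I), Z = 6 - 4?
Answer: -1776/5 ≈ -355.20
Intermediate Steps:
Z = 2
T = -10/3 (T = -4 + (1/3)*2 = -4 + 2/3 = -10/3 ≈ -3.3333)
r(I) = -28 + 2/I (r(I) = -28 + 4/(I + I) = -28 + 4/((2*I)) = -28 + 4*(1/(2*I)) = -28 + 2/I)
F(Q, Y) = -28 + 2*(2 + Y)/Q (F(Q, Y) = -28 + 2/(((Q + 0)/(Y + 2))) = -28 + 2/((Q/(2 + Y))) = -28 + 2*((2 + Y)/Q) = -28 + 2*(2 + Y)/Q)
X = -111/5 (X = 2*(2 - 5 - 14*(-10/3))/(-10/3) - 1*(-4) = 2*(-3/10)*(2 - 5 + 140/3) + 4 = 2*(-3/10)*(131/3) + 4 = -131/5 + 4 = -111/5 ≈ -22.200)
(14 + Z)*X = (14 + 2)*(-111/5) = 16*(-111/5) = -1776/5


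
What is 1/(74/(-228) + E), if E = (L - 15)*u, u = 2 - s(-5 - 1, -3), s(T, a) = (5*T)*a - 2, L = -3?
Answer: 114/176435 ≈ 0.00064613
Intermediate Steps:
s(T, a) = -2 + 5*T*a (s(T, a) = 5*T*a - 2 = -2 + 5*T*a)
u = -86 (u = 2 - (-2 + 5*(-5 - 1)*(-3)) = 2 - (-2 + 5*(-6)*(-3)) = 2 - (-2 + 90) = 2 - 1*88 = 2 - 88 = -86)
E = 1548 (E = (-3 - 15)*(-86) = -18*(-86) = 1548)
1/(74/(-228) + E) = 1/(74/(-228) + 1548) = 1/(74*(-1/228) + 1548) = 1/(-37/114 + 1548) = 1/(176435/114) = 114/176435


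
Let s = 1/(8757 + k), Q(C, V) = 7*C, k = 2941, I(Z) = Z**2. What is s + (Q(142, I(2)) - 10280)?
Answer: -108627627/11698 ≈ -9286.0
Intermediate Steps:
s = 1/11698 (s = 1/(8757 + 2941) = 1/11698 ≈ 8.5485e-5)
s + (Q(142, I(2)) - 10280) = 1/11698 + (7*142 - 10280) = 1/11698 + (994 - 10280) = 1/11698 - 9286 = -108627627/11698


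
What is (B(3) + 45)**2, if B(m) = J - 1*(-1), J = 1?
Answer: 2209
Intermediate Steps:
B(m) = 2 (B(m) = 1 - 1*(-1) = 1 + 1 = 2)
(B(3) + 45)**2 = (2 + 45)**2 = 47**2 = 2209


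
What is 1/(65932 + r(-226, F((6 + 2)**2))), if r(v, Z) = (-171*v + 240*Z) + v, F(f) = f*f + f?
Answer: 1/1102752 ≈ 9.0682e-7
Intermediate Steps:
F(f) = f + f**2 (F(f) = f**2 + f = f + f**2)
r(v, Z) = -170*v + 240*Z
1/(65932 + r(-226, F((6 + 2)**2))) = 1/(65932 + (-170*(-226) + 240*((6 + 2)**2*(1 + (6 + 2)**2)))) = 1/(65932 + (38420 + 240*(8**2*(1 + 8**2)))) = 1/(65932 + (38420 + 240*(64*(1 + 64)))) = 1/(65932 + (38420 + 240*(64*65))) = 1/(65932 + (38420 + 240*4160)) = 1/(65932 + (38420 + 998400)) = 1/(65932 + 1036820) = 1/1102752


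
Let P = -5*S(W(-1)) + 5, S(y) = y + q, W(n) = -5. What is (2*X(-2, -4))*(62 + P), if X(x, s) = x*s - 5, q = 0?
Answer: 552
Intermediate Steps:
X(x, s) = -5 + s*x (X(x, s) = s*x - 5 = -5 + s*x)
S(y) = y (S(y) = y + 0 = y)
P = 30 (P = -5*(-5) + 5 = 25 + 5 = 30)
(2*X(-2, -4))*(62 + P) = (2*(-5 - 4*(-2)))*(62 + 30) = (2*(-5 + 8))*92 = (2*3)*92 = 6*92 = 552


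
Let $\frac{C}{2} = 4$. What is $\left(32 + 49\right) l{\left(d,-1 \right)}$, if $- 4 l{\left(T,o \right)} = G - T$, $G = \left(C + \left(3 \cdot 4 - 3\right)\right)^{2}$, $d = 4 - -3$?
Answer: $- \frac{11421}{2} \approx -5710.5$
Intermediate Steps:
$d = 7$ ($d = 4 + 3 = 7$)
$C = 8$ ($C = 2 \cdot 4 = 8$)
$G = 289$ ($G = \left(8 + \left(3 \cdot 4 - 3\right)\right)^{2} = \left(8 + \left(12 - 3\right)\right)^{2} = \left(8 + 9\right)^{2} = 17^{2} = 289$)
$l{\left(T,o \right)} = - \frac{289}{4} + \frac{T}{4}$ ($l{\left(T,o \right)} = - \frac{289 - T}{4} = - \frac{289}{4} + \frac{T}{4}$)
$\left(32 + 49\right) l{\left(d,-1 \right)} = \left(32 + 49\right) \left(- \frac{289}{4} + \frac{1}{4} \cdot 7\right) = 81 \left(- \frac{289}{4} + \frac{7}{4}\right) = 81 \left(- \frac{141}{2}\right) = - \frac{11421}{2}$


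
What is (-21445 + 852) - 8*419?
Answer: -23945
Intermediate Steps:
(-21445 + 852) - 8*419 = -20593 - 3352 = -23945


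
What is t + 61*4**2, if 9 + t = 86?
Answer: 1053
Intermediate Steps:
t = 77 (t = -9 + 86 = 77)
t + 61*4**2 = 77 + 61*4**2 = 77 + 61*16 = 77 + 976 = 1053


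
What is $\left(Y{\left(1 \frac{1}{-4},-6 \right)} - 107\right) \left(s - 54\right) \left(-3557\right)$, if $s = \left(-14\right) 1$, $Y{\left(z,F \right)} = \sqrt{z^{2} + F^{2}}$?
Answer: $-25880732 + 60469 \sqrt{577} \approx -2.4428 \cdot 10^{7}$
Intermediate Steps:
$Y{\left(z,F \right)} = \sqrt{F^{2} + z^{2}}$
$s = -14$
$\left(Y{\left(1 \frac{1}{-4},-6 \right)} - 107\right) \left(s - 54\right) \left(-3557\right) = \left(\sqrt{\left(-6\right)^{2} + \left(1 \frac{1}{-4}\right)^{2}} - 107\right) \left(-14 - 54\right) \left(-3557\right) = \left(\sqrt{36 + \left(1 \left(- \frac{1}{4}\right)\right)^{2}} - 107\right) \left(-68\right) \left(-3557\right) = \left(\sqrt{36 + \left(- \frac{1}{4}\right)^{2}} - 107\right) \left(-68\right) \left(-3557\right) = \left(\sqrt{36 + \frac{1}{16}} - 107\right) \left(-68\right) \left(-3557\right) = \left(\sqrt{\frac{577}{16}} - 107\right) \left(-68\right) \left(-3557\right) = \left(\frac{\sqrt{577}}{4} - 107\right) \left(-68\right) \left(-3557\right) = \left(-107 + \frac{\sqrt{577}}{4}\right) \left(-68\right) \left(-3557\right) = \left(7276 - 17 \sqrt{577}\right) \left(-3557\right) = -25880732 + 60469 \sqrt{577}$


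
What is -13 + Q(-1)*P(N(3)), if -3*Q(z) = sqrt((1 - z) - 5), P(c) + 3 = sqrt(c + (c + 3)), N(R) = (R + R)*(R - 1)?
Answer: -13 - 3*I + I*sqrt(3) ≈ -13.0 - 1.268*I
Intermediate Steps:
N(R) = 2*R*(-1 + R) (N(R) = (2*R)*(-1 + R) = 2*R*(-1 + R))
P(c) = -3 + sqrt(3 + 2*c) (P(c) = -3 + sqrt(c + (c + 3)) = -3 + sqrt(c + (3 + c)) = -3 + sqrt(3 + 2*c))
Q(z) = -sqrt(-4 - z)/3 (Q(z) = -sqrt((1 - z) - 5)/3 = -sqrt(-4 - z)/3)
-13 + Q(-1)*P(N(3)) = -13 + (-sqrt(-4 - 1*(-1))/3)*(-3 + sqrt(3 + 2*(2*3*(-1 + 3)))) = -13 + (-sqrt(-4 + 1)/3)*(-3 + sqrt(3 + 2*(2*3*2))) = -13 + (-I*sqrt(3)/3)*(-3 + sqrt(3 + 2*12)) = -13 + (-I*sqrt(3)/3)*(-3 + sqrt(3 + 24)) = -13 + (-I*sqrt(3)/3)*(-3 + sqrt(27)) = -13 + (-I*sqrt(3)/3)*(-3 + 3*sqrt(3)) = -13 - I*sqrt(3)*(-3 + 3*sqrt(3))/3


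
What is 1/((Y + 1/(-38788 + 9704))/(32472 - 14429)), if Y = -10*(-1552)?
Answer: 524762612/451383679 ≈ 1.1626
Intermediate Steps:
Y = 15520
1/((Y + 1/(-38788 + 9704))/(32472 - 14429)) = 1/((15520 + 1/(-38788 + 9704))/(32472 - 14429)) = 1/((15520 + 1/(-29084))/18043) = 1/((15520 - 1/29084)*(1/18043)) = 1/((451383679/29084)*(1/18043)) = 1/(451383679/524762612) = 524762612/451383679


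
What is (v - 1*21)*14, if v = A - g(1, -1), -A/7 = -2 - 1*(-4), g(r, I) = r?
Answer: -504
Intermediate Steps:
A = -14 (A = -7*(-2 - 1*(-4)) = -7*(-2 + 4) = -7*2 = -14)
v = -15 (v = -14 - 1*1 = -14 - 1 = -15)
(v - 1*21)*14 = (-15 - 1*21)*14 = (-15 - 21)*14 = -36*14 = -504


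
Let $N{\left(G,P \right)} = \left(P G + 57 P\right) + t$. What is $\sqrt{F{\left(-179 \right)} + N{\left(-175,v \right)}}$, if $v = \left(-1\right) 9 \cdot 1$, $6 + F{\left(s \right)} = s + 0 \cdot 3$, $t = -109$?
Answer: $16 \sqrt{3} \approx 27.713$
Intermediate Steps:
$F{\left(s \right)} = -6 + s$ ($F{\left(s \right)} = -6 + \left(s + 0 \cdot 3\right) = -6 + \left(s + 0\right) = -6 + s$)
$v = -9$ ($v = \left(-9\right) 1 = -9$)
$N{\left(G,P \right)} = -109 + 57 P + G P$ ($N{\left(G,P \right)} = \left(P G + 57 P\right) - 109 = \left(G P + 57 P\right) - 109 = \left(57 P + G P\right) - 109 = -109 + 57 P + G P$)
$\sqrt{F{\left(-179 \right)} + N{\left(-175,v \right)}} = \sqrt{\left(-6 - 179\right) - -953} = \sqrt{-185 - -953} = \sqrt{-185 + 953} = \sqrt{768} = 16 \sqrt{3}$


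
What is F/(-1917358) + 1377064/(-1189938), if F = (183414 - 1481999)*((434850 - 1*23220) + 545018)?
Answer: 369560985509613032/570384285951 ≈ 6.4792e+5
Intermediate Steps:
F = -1242288743080 (F = -1298585*((434850 - 23220) + 545018) = -1298585*(411630 + 545018) = -1298585*956648 = -1242288743080)
F/(-1917358) + 1377064/(-1189938) = -1242288743080/(-1917358) + 1377064/(-1189938) = -1242288743080*(-1/1917358) + 1377064*(-1/1189938) = 621144371540/958679 - 688532/594969 = 369560985509613032/570384285951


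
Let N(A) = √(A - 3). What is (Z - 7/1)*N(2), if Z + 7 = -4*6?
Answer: -38*I ≈ -38.0*I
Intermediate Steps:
N(A) = √(-3 + A)
Z = -31 (Z = -7 - 4*6 = -7 - 24 = -31)
(Z - 7/1)*N(2) = (-31 - 7/1)*√(-3 + 2) = (-31 - 7*1)*√(-1) = (-31 - 7)*I = -38*I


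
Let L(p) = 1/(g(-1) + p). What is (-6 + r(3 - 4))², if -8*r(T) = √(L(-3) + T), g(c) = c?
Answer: (96 + I*√5)²/256 ≈ 35.98 + 1.6771*I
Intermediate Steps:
L(p) = 1/(-1 + p)
r(T) = -√(-¼ + T)/8 (r(T) = -√(1/(-1 - 3) + T)/8 = -√(1/(-4) + T)/8 = -√(-¼ + T)/8)
(-6 + r(3 - 4))² = (-6 - √(-1 + 4*(3 - 4))/16)² = (-6 - √(-1 + 4*(-1))/16)² = (-6 - √(-1 - 4)/16)² = (-6 - I*√5/16)²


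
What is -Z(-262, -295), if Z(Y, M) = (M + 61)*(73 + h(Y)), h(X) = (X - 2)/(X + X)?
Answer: 2253186/131 ≈ 17200.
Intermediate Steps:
h(X) = (-2 + X)/(2*X) (h(X) = (-2 + X)/((2*X)) = (-2 + X)*(1/(2*X)) = (-2 + X)/(2*X))
Z(Y, M) = (61 + M)*(73 + (-2 + Y)/(2*Y)) (Z(Y, M) = (M + 61)*(73 + (-2 + Y)/(2*Y)) = (61 + M)*(73 + (-2 + Y)/(2*Y)))
-Z(-262, -295) = -(8967/2 - 61/(-262) + (147/2)*(-295) - 1*(-295)/(-262)) = -(8967/2 - 61*(-1/262) - 43365/2 - 1*(-295)*(-1/262)) = -(8967/2 + 61/262 - 43365/2 - 295/262) = -1*(-2253186/131) = 2253186/131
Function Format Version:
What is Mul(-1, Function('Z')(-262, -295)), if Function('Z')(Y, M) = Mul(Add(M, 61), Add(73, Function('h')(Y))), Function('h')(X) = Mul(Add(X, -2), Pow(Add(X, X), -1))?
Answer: Rational(2253186, 131) ≈ 17200.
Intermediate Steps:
Function('h')(X) = Mul(Rational(1, 2), Pow(X, -1), Add(-2, X)) (Function('h')(X) = Mul(Add(-2, X), Pow(Mul(2, X), -1)) = Mul(Add(-2, X), Mul(Rational(1, 2), Pow(X, -1))) = Mul(Rational(1, 2), Pow(X, -1), Add(-2, X)))
Function('Z')(Y, M) = Mul(Add(61, M), Add(73, Mul(Rational(1, 2), Pow(Y, -1), Add(-2, Y)))) (Function('Z')(Y, M) = Mul(Add(M, 61), Add(73, Mul(Rational(1, 2), Pow(Y, -1), Add(-2, Y)))) = Mul(Add(61, M), Add(73, Mul(Rational(1, 2), Pow(Y, -1), Add(-2, Y)))))
Mul(-1, Function('Z')(-262, -295)) = Mul(-1, Add(Rational(8967, 2), Mul(-61, Pow(-262, -1)), Mul(Rational(147, 2), -295), Mul(-1, -295, Pow(-262, -1)))) = Mul(-1, Add(Rational(8967, 2), Mul(-61, Rational(-1, 262)), Rational(-43365, 2), Mul(-1, -295, Rational(-1, 262)))) = Mul(-1, Add(Rational(8967, 2), Rational(61, 262), Rational(-43365, 2), Rational(-295, 262))) = Mul(-1, Rational(-2253186, 131)) = Rational(2253186, 131)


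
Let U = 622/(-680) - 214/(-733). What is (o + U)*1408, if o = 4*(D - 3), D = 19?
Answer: 5559796704/62305 ≈ 89235.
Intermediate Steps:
o = 64 (o = 4*(19 - 3) = 4*16 = 64)
U = -155203/249220 (U = 622*(-1/680) - 214*(-1/733) = -311/340 + 214/733 = -155203/249220 ≈ -0.62276)
(o + U)*1408 = (64 - 155203/249220)*1408 = (15794877/249220)*1408 = 5559796704/62305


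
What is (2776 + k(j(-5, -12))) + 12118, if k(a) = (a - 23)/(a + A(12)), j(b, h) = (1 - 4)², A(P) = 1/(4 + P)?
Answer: 2159406/145 ≈ 14892.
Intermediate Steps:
j(b, h) = 9 (j(b, h) = (-3)² = 9)
k(a) = (-23 + a)/(1/16 + a) (k(a) = (a - 23)/(a + 1/(4 + 12)) = (-23 + a)/(a + 1/16) = (-23 + a)/(1/16 + a))
(2776 + k(j(-5, -12))) + 12118 = (2776 + 16*(-23 + 9)/(1 + 16*9)) + 12118 = (2776 + 16*(-14)/(1 + 144)) + 12118 = (2776 + 16*(-14)/145) + 12118 = (2776 + 16*(1/145)*(-14)) + 12118 = (2776 - 224/145) + 12118 = 402296/145 + 12118 = 2159406/145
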